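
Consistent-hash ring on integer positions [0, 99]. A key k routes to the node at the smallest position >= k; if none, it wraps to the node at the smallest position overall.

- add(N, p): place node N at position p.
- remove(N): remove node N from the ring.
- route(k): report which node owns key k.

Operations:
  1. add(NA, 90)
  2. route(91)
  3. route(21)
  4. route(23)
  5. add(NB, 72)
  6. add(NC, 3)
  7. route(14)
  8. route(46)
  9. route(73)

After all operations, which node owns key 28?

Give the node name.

Answer: NB

Derivation:
Op 1: add NA@90 -> ring=[90:NA]
Op 2: route key 91: none >= 91, wrap to smallest pos 90 -> NA
Op 3: route key 21: smallest pos >= 21 is 90 -> NA
Op 4: route key 23: smallest pos >= 23 is 90 -> NA
Op 5: add NB@72 -> ring=[72:NB,90:NA]
Op 6: add NC@3 -> ring=[3:NC,72:NB,90:NA]
Op 7: route key 14: smallest pos >= 14 is 72 -> NB
Op 8: route key 46: smallest pos >= 46 is 72 -> NB
Op 9: route key 73: smallest pos >= 73 is 90 -> NA
Final route key 28: smallest pos >= 28 is 72 -> NB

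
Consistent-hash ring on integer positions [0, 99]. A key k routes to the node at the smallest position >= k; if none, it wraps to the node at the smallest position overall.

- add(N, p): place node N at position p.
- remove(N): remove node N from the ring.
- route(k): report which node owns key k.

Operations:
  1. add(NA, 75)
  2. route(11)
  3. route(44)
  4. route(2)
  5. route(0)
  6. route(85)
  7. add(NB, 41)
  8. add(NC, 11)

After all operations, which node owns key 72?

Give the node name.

Op 1: add NA@75 -> ring=[75:NA]
Op 2: route key 11: smallest pos >= 11 is 75 -> NA
Op 3: route key 44: smallest pos >= 44 is 75 -> NA
Op 4: route key 2: smallest pos >= 2 is 75 -> NA
Op 5: route key 0: smallest pos >= 0 is 75 -> NA
Op 6: route key 85: none >= 85, wrap to smallest pos 75 -> NA
Op 7: add NB@41 -> ring=[41:NB,75:NA]
Op 8: add NC@11 -> ring=[11:NC,41:NB,75:NA]
Final route key 72: smallest pos >= 72 is 75 -> NA

Answer: NA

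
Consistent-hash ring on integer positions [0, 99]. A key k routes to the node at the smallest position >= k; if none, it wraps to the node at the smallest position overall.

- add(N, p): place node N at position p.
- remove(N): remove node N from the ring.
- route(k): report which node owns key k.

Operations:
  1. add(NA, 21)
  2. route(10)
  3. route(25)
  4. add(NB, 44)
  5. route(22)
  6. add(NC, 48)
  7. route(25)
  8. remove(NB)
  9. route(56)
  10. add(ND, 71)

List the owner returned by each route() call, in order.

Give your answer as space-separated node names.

Op 1: add NA@21 -> ring=[21:NA]
Op 2: route key 10: smallest pos >= 10 is 21 -> NA
Op 3: route key 25: none >= 25, wrap to smallest pos 21 -> NA
Op 4: add NB@44 -> ring=[21:NA,44:NB]
Op 5: route key 22: smallest pos >= 22 is 44 -> NB
Op 6: add NC@48 -> ring=[21:NA,44:NB,48:NC]
Op 7: route key 25: smallest pos >= 25 is 44 -> NB
Op 8: remove NB -> ring=[21:NA,48:NC]
Op 9: route key 56: none >= 56, wrap to smallest pos 21 -> NA
Op 10: add ND@71 -> ring=[21:NA,48:NC,71:ND]

Answer: NA NA NB NB NA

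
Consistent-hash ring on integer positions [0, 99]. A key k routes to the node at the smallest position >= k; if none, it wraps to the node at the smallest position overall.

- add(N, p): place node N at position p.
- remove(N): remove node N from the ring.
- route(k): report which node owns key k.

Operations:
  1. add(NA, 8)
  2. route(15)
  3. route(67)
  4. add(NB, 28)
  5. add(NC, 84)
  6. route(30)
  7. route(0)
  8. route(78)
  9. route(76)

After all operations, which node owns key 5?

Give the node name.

Op 1: add NA@8 -> ring=[8:NA]
Op 2: route key 15: none >= 15, wrap to smallest pos 8 -> NA
Op 3: route key 67: none >= 67, wrap to smallest pos 8 -> NA
Op 4: add NB@28 -> ring=[8:NA,28:NB]
Op 5: add NC@84 -> ring=[8:NA,28:NB,84:NC]
Op 6: route key 30: smallest pos >= 30 is 84 -> NC
Op 7: route key 0: smallest pos >= 0 is 8 -> NA
Op 8: route key 78: smallest pos >= 78 is 84 -> NC
Op 9: route key 76: smallest pos >= 76 is 84 -> NC
Final route key 5: smallest pos >= 5 is 8 -> NA

Answer: NA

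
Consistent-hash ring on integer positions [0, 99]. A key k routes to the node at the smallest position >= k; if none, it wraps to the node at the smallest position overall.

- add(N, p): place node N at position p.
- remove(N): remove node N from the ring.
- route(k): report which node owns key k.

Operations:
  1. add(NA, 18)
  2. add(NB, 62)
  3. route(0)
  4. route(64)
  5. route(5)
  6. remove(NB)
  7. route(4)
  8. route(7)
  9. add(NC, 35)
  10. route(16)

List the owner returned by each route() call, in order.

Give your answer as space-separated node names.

Answer: NA NA NA NA NA NA

Derivation:
Op 1: add NA@18 -> ring=[18:NA]
Op 2: add NB@62 -> ring=[18:NA,62:NB]
Op 3: route key 0: smallest pos >= 0 is 18 -> NA
Op 4: route key 64: none >= 64, wrap to smallest pos 18 -> NA
Op 5: route key 5: smallest pos >= 5 is 18 -> NA
Op 6: remove NB -> ring=[18:NA]
Op 7: route key 4: smallest pos >= 4 is 18 -> NA
Op 8: route key 7: smallest pos >= 7 is 18 -> NA
Op 9: add NC@35 -> ring=[18:NA,35:NC]
Op 10: route key 16: smallest pos >= 16 is 18 -> NA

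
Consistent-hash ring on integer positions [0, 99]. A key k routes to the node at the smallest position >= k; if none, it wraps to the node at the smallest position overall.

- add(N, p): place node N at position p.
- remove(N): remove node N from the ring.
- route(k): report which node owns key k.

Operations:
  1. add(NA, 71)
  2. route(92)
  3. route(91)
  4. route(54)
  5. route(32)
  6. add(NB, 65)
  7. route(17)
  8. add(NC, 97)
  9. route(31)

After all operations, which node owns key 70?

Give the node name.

Answer: NA

Derivation:
Op 1: add NA@71 -> ring=[71:NA]
Op 2: route key 92: none >= 92, wrap to smallest pos 71 -> NA
Op 3: route key 91: none >= 91, wrap to smallest pos 71 -> NA
Op 4: route key 54: smallest pos >= 54 is 71 -> NA
Op 5: route key 32: smallest pos >= 32 is 71 -> NA
Op 6: add NB@65 -> ring=[65:NB,71:NA]
Op 7: route key 17: smallest pos >= 17 is 65 -> NB
Op 8: add NC@97 -> ring=[65:NB,71:NA,97:NC]
Op 9: route key 31: smallest pos >= 31 is 65 -> NB
Final route key 70: smallest pos >= 70 is 71 -> NA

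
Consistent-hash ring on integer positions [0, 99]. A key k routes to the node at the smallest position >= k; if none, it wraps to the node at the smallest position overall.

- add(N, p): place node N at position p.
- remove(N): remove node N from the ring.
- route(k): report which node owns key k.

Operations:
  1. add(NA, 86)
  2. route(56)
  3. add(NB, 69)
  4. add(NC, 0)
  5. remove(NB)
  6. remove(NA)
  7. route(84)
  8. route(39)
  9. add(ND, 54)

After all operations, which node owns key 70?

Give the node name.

Answer: NC

Derivation:
Op 1: add NA@86 -> ring=[86:NA]
Op 2: route key 56: smallest pos >= 56 is 86 -> NA
Op 3: add NB@69 -> ring=[69:NB,86:NA]
Op 4: add NC@0 -> ring=[0:NC,69:NB,86:NA]
Op 5: remove NB -> ring=[0:NC,86:NA]
Op 6: remove NA -> ring=[0:NC]
Op 7: route key 84: none >= 84, wrap to smallest pos 0 -> NC
Op 8: route key 39: none >= 39, wrap to smallest pos 0 -> NC
Op 9: add ND@54 -> ring=[0:NC,54:ND]
Final route key 70: none >= 70, wrap to smallest pos 0 -> NC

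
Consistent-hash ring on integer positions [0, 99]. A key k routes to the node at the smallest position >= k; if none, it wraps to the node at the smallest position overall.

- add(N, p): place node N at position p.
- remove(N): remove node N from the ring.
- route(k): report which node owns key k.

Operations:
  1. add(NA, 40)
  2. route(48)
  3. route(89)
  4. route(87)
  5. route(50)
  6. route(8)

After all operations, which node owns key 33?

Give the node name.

Answer: NA

Derivation:
Op 1: add NA@40 -> ring=[40:NA]
Op 2: route key 48: none >= 48, wrap to smallest pos 40 -> NA
Op 3: route key 89: none >= 89, wrap to smallest pos 40 -> NA
Op 4: route key 87: none >= 87, wrap to smallest pos 40 -> NA
Op 5: route key 50: none >= 50, wrap to smallest pos 40 -> NA
Op 6: route key 8: smallest pos >= 8 is 40 -> NA
Final route key 33: smallest pos >= 33 is 40 -> NA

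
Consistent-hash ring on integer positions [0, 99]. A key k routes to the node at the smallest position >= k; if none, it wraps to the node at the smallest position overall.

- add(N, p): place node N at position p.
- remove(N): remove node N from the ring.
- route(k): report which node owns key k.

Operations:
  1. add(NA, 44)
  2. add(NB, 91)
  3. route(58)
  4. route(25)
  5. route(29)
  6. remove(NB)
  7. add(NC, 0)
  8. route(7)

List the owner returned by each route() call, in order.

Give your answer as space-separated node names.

Op 1: add NA@44 -> ring=[44:NA]
Op 2: add NB@91 -> ring=[44:NA,91:NB]
Op 3: route key 58: smallest pos >= 58 is 91 -> NB
Op 4: route key 25: smallest pos >= 25 is 44 -> NA
Op 5: route key 29: smallest pos >= 29 is 44 -> NA
Op 6: remove NB -> ring=[44:NA]
Op 7: add NC@0 -> ring=[0:NC,44:NA]
Op 8: route key 7: smallest pos >= 7 is 44 -> NA

Answer: NB NA NA NA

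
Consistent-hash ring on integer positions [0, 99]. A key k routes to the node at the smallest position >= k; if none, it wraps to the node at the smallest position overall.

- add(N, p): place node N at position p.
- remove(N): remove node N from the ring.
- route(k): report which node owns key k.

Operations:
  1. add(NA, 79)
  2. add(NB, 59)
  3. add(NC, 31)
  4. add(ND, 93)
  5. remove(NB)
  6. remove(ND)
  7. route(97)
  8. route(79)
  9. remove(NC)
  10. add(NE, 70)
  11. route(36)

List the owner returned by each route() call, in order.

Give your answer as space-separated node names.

Op 1: add NA@79 -> ring=[79:NA]
Op 2: add NB@59 -> ring=[59:NB,79:NA]
Op 3: add NC@31 -> ring=[31:NC,59:NB,79:NA]
Op 4: add ND@93 -> ring=[31:NC,59:NB,79:NA,93:ND]
Op 5: remove NB -> ring=[31:NC,79:NA,93:ND]
Op 6: remove ND -> ring=[31:NC,79:NA]
Op 7: route key 97: none >= 97, wrap to smallest pos 31 -> NC
Op 8: route key 79: smallest pos >= 79 is 79 -> NA
Op 9: remove NC -> ring=[79:NA]
Op 10: add NE@70 -> ring=[70:NE,79:NA]
Op 11: route key 36: smallest pos >= 36 is 70 -> NE

Answer: NC NA NE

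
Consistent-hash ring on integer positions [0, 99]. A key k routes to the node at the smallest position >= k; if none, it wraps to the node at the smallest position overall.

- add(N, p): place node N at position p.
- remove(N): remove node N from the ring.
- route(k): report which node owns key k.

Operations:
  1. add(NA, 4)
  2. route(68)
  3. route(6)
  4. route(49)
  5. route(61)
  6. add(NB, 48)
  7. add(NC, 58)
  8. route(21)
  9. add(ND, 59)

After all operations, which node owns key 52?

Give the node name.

Answer: NC

Derivation:
Op 1: add NA@4 -> ring=[4:NA]
Op 2: route key 68: none >= 68, wrap to smallest pos 4 -> NA
Op 3: route key 6: none >= 6, wrap to smallest pos 4 -> NA
Op 4: route key 49: none >= 49, wrap to smallest pos 4 -> NA
Op 5: route key 61: none >= 61, wrap to smallest pos 4 -> NA
Op 6: add NB@48 -> ring=[4:NA,48:NB]
Op 7: add NC@58 -> ring=[4:NA,48:NB,58:NC]
Op 8: route key 21: smallest pos >= 21 is 48 -> NB
Op 9: add ND@59 -> ring=[4:NA,48:NB,58:NC,59:ND]
Final route key 52: smallest pos >= 52 is 58 -> NC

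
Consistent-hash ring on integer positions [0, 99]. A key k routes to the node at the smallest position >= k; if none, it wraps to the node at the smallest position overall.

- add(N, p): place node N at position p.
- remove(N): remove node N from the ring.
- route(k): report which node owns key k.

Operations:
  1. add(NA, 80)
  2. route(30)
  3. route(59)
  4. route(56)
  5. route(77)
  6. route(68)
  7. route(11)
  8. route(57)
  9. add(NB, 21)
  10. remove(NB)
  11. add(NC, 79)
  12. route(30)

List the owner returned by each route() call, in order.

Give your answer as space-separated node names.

Op 1: add NA@80 -> ring=[80:NA]
Op 2: route key 30: smallest pos >= 30 is 80 -> NA
Op 3: route key 59: smallest pos >= 59 is 80 -> NA
Op 4: route key 56: smallest pos >= 56 is 80 -> NA
Op 5: route key 77: smallest pos >= 77 is 80 -> NA
Op 6: route key 68: smallest pos >= 68 is 80 -> NA
Op 7: route key 11: smallest pos >= 11 is 80 -> NA
Op 8: route key 57: smallest pos >= 57 is 80 -> NA
Op 9: add NB@21 -> ring=[21:NB,80:NA]
Op 10: remove NB -> ring=[80:NA]
Op 11: add NC@79 -> ring=[79:NC,80:NA]
Op 12: route key 30: smallest pos >= 30 is 79 -> NC

Answer: NA NA NA NA NA NA NA NC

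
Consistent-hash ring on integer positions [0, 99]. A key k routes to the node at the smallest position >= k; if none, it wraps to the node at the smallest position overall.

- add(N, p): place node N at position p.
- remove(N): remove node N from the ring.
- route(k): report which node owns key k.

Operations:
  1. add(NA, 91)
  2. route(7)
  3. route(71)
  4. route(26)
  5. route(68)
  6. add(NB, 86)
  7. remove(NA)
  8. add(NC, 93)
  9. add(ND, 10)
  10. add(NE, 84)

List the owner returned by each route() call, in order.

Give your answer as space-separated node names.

Answer: NA NA NA NA

Derivation:
Op 1: add NA@91 -> ring=[91:NA]
Op 2: route key 7: smallest pos >= 7 is 91 -> NA
Op 3: route key 71: smallest pos >= 71 is 91 -> NA
Op 4: route key 26: smallest pos >= 26 is 91 -> NA
Op 5: route key 68: smallest pos >= 68 is 91 -> NA
Op 6: add NB@86 -> ring=[86:NB,91:NA]
Op 7: remove NA -> ring=[86:NB]
Op 8: add NC@93 -> ring=[86:NB,93:NC]
Op 9: add ND@10 -> ring=[10:ND,86:NB,93:NC]
Op 10: add NE@84 -> ring=[10:ND,84:NE,86:NB,93:NC]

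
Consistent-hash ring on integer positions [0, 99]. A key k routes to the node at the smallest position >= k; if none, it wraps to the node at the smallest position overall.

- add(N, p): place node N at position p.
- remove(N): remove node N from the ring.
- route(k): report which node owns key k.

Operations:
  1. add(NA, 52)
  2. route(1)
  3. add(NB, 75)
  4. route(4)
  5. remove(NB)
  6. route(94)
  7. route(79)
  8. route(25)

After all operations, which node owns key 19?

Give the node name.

Op 1: add NA@52 -> ring=[52:NA]
Op 2: route key 1: smallest pos >= 1 is 52 -> NA
Op 3: add NB@75 -> ring=[52:NA,75:NB]
Op 4: route key 4: smallest pos >= 4 is 52 -> NA
Op 5: remove NB -> ring=[52:NA]
Op 6: route key 94: none >= 94, wrap to smallest pos 52 -> NA
Op 7: route key 79: none >= 79, wrap to smallest pos 52 -> NA
Op 8: route key 25: smallest pos >= 25 is 52 -> NA
Final route key 19: smallest pos >= 19 is 52 -> NA

Answer: NA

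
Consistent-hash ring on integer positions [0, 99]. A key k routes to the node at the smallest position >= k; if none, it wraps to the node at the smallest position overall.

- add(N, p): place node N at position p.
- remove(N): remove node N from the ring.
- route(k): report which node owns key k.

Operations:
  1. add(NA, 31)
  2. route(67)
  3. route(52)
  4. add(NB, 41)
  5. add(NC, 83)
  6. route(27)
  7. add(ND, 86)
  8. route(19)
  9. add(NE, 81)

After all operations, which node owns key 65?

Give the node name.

Op 1: add NA@31 -> ring=[31:NA]
Op 2: route key 67: none >= 67, wrap to smallest pos 31 -> NA
Op 3: route key 52: none >= 52, wrap to smallest pos 31 -> NA
Op 4: add NB@41 -> ring=[31:NA,41:NB]
Op 5: add NC@83 -> ring=[31:NA,41:NB,83:NC]
Op 6: route key 27: smallest pos >= 27 is 31 -> NA
Op 7: add ND@86 -> ring=[31:NA,41:NB,83:NC,86:ND]
Op 8: route key 19: smallest pos >= 19 is 31 -> NA
Op 9: add NE@81 -> ring=[31:NA,41:NB,81:NE,83:NC,86:ND]
Final route key 65: smallest pos >= 65 is 81 -> NE

Answer: NE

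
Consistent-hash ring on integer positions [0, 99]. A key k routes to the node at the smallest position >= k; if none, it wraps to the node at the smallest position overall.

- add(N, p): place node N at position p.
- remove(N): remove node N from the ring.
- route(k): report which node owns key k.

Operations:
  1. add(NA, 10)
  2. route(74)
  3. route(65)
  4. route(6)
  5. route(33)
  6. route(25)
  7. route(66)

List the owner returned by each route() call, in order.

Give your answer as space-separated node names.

Answer: NA NA NA NA NA NA

Derivation:
Op 1: add NA@10 -> ring=[10:NA]
Op 2: route key 74: none >= 74, wrap to smallest pos 10 -> NA
Op 3: route key 65: none >= 65, wrap to smallest pos 10 -> NA
Op 4: route key 6: smallest pos >= 6 is 10 -> NA
Op 5: route key 33: none >= 33, wrap to smallest pos 10 -> NA
Op 6: route key 25: none >= 25, wrap to smallest pos 10 -> NA
Op 7: route key 66: none >= 66, wrap to smallest pos 10 -> NA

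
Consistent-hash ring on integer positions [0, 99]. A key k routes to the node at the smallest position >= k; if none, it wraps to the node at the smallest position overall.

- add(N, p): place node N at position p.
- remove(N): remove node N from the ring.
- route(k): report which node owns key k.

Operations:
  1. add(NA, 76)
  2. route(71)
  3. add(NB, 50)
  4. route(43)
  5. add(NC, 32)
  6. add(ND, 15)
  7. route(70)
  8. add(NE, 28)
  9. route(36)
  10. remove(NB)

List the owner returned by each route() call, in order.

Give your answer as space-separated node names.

Op 1: add NA@76 -> ring=[76:NA]
Op 2: route key 71: smallest pos >= 71 is 76 -> NA
Op 3: add NB@50 -> ring=[50:NB,76:NA]
Op 4: route key 43: smallest pos >= 43 is 50 -> NB
Op 5: add NC@32 -> ring=[32:NC,50:NB,76:NA]
Op 6: add ND@15 -> ring=[15:ND,32:NC,50:NB,76:NA]
Op 7: route key 70: smallest pos >= 70 is 76 -> NA
Op 8: add NE@28 -> ring=[15:ND,28:NE,32:NC,50:NB,76:NA]
Op 9: route key 36: smallest pos >= 36 is 50 -> NB
Op 10: remove NB -> ring=[15:ND,28:NE,32:NC,76:NA]

Answer: NA NB NA NB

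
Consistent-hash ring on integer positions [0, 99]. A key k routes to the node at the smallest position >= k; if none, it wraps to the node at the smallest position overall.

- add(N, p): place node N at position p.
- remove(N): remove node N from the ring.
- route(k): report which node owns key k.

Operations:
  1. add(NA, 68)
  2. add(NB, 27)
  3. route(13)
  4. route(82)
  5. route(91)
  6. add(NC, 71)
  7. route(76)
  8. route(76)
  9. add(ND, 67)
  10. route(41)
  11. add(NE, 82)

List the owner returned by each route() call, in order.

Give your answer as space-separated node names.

Answer: NB NB NB NB NB ND

Derivation:
Op 1: add NA@68 -> ring=[68:NA]
Op 2: add NB@27 -> ring=[27:NB,68:NA]
Op 3: route key 13: smallest pos >= 13 is 27 -> NB
Op 4: route key 82: none >= 82, wrap to smallest pos 27 -> NB
Op 5: route key 91: none >= 91, wrap to smallest pos 27 -> NB
Op 6: add NC@71 -> ring=[27:NB,68:NA,71:NC]
Op 7: route key 76: none >= 76, wrap to smallest pos 27 -> NB
Op 8: route key 76: none >= 76, wrap to smallest pos 27 -> NB
Op 9: add ND@67 -> ring=[27:NB,67:ND,68:NA,71:NC]
Op 10: route key 41: smallest pos >= 41 is 67 -> ND
Op 11: add NE@82 -> ring=[27:NB,67:ND,68:NA,71:NC,82:NE]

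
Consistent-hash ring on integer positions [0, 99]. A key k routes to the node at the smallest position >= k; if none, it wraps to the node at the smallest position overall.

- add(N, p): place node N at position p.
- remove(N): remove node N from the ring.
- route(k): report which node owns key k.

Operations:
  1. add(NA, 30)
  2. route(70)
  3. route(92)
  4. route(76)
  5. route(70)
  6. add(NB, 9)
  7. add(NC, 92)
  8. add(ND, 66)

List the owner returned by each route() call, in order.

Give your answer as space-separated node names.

Answer: NA NA NA NA

Derivation:
Op 1: add NA@30 -> ring=[30:NA]
Op 2: route key 70: none >= 70, wrap to smallest pos 30 -> NA
Op 3: route key 92: none >= 92, wrap to smallest pos 30 -> NA
Op 4: route key 76: none >= 76, wrap to smallest pos 30 -> NA
Op 5: route key 70: none >= 70, wrap to smallest pos 30 -> NA
Op 6: add NB@9 -> ring=[9:NB,30:NA]
Op 7: add NC@92 -> ring=[9:NB,30:NA,92:NC]
Op 8: add ND@66 -> ring=[9:NB,30:NA,66:ND,92:NC]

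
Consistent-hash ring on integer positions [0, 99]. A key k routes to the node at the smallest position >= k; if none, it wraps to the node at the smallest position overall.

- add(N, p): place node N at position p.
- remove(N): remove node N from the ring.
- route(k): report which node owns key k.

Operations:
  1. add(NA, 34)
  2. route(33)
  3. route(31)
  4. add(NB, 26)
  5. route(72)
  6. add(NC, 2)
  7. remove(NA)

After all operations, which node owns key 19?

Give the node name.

Op 1: add NA@34 -> ring=[34:NA]
Op 2: route key 33: smallest pos >= 33 is 34 -> NA
Op 3: route key 31: smallest pos >= 31 is 34 -> NA
Op 4: add NB@26 -> ring=[26:NB,34:NA]
Op 5: route key 72: none >= 72, wrap to smallest pos 26 -> NB
Op 6: add NC@2 -> ring=[2:NC,26:NB,34:NA]
Op 7: remove NA -> ring=[2:NC,26:NB]
Final route key 19: smallest pos >= 19 is 26 -> NB

Answer: NB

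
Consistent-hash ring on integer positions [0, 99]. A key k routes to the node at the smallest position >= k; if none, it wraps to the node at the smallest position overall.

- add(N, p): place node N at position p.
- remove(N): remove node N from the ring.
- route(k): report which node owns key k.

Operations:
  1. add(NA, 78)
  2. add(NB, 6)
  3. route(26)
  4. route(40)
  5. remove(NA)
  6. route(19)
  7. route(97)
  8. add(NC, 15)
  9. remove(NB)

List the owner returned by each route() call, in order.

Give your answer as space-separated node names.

Answer: NA NA NB NB

Derivation:
Op 1: add NA@78 -> ring=[78:NA]
Op 2: add NB@6 -> ring=[6:NB,78:NA]
Op 3: route key 26: smallest pos >= 26 is 78 -> NA
Op 4: route key 40: smallest pos >= 40 is 78 -> NA
Op 5: remove NA -> ring=[6:NB]
Op 6: route key 19: none >= 19, wrap to smallest pos 6 -> NB
Op 7: route key 97: none >= 97, wrap to smallest pos 6 -> NB
Op 8: add NC@15 -> ring=[6:NB,15:NC]
Op 9: remove NB -> ring=[15:NC]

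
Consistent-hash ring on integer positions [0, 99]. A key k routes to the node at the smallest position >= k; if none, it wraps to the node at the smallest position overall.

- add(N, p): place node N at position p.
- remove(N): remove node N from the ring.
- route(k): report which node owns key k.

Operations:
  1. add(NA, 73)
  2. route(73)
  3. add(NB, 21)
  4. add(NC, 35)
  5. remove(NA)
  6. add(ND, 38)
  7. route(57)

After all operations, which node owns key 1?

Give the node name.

Answer: NB

Derivation:
Op 1: add NA@73 -> ring=[73:NA]
Op 2: route key 73: smallest pos >= 73 is 73 -> NA
Op 3: add NB@21 -> ring=[21:NB,73:NA]
Op 4: add NC@35 -> ring=[21:NB,35:NC,73:NA]
Op 5: remove NA -> ring=[21:NB,35:NC]
Op 6: add ND@38 -> ring=[21:NB,35:NC,38:ND]
Op 7: route key 57: none >= 57, wrap to smallest pos 21 -> NB
Final route key 1: smallest pos >= 1 is 21 -> NB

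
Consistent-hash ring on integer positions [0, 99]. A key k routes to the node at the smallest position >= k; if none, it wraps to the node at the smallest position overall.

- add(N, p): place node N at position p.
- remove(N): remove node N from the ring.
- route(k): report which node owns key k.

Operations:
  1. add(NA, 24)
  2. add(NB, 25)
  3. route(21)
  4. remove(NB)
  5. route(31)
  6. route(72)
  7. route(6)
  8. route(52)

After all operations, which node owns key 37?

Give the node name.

Op 1: add NA@24 -> ring=[24:NA]
Op 2: add NB@25 -> ring=[24:NA,25:NB]
Op 3: route key 21: smallest pos >= 21 is 24 -> NA
Op 4: remove NB -> ring=[24:NA]
Op 5: route key 31: none >= 31, wrap to smallest pos 24 -> NA
Op 6: route key 72: none >= 72, wrap to smallest pos 24 -> NA
Op 7: route key 6: smallest pos >= 6 is 24 -> NA
Op 8: route key 52: none >= 52, wrap to smallest pos 24 -> NA
Final route key 37: none >= 37, wrap to smallest pos 24 -> NA

Answer: NA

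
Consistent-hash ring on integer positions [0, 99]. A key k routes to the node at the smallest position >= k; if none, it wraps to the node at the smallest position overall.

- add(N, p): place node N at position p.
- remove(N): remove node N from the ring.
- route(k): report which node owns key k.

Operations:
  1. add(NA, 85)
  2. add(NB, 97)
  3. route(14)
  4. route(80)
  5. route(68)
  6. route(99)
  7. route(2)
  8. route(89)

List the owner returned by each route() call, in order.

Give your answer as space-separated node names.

Answer: NA NA NA NA NA NB

Derivation:
Op 1: add NA@85 -> ring=[85:NA]
Op 2: add NB@97 -> ring=[85:NA,97:NB]
Op 3: route key 14: smallest pos >= 14 is 85 -> NA
Op 4: route key 80: smallest pos >= 80 is 85 -> NA
Op 5: route key 68: smallest pos >= 68 is 85 -> NA
Op 6: route key 99: none >= 99, wrap to smallest pos 85 -> NA
Op 7: route key 2: smallest pos >= 2 is 85 -> NA
Op 8: route key 89: smallest pos >= 89 is 97 -> NB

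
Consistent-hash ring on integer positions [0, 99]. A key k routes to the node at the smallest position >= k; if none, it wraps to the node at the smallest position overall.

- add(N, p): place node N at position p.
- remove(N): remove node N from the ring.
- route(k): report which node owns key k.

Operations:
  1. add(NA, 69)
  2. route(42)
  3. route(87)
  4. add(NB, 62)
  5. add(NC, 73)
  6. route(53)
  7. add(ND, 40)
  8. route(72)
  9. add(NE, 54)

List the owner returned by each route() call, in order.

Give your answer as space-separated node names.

Answer: NA NA NB NC

Derivation:
Op 1: add NA@69 -> ring=[69:NA]
Op 2: route key 42: smallest pos >= 42 is 69 -> NA
Op 3: route key 87: none >= 87, wrap to smallest pos 69 -> NA
Op 4: add NB@62 -> ring=[62:NB,69:NA]
Op 5: add NC@73 -> ring=[62:NB,69:NA,73:NC]
Op 6: route key 53: smallest pos >= 53 is 62 -> NB
Op 7: add ND@40 -> ring=[40:ND,62:NB,69:NA,73:NC]
Op 8: route key 72: smallest pos >= 72 is 73 -> NC
Op 9: add NE@54 -> ring=[40:ND,54:NE,62:NB,69:NA,73:NC]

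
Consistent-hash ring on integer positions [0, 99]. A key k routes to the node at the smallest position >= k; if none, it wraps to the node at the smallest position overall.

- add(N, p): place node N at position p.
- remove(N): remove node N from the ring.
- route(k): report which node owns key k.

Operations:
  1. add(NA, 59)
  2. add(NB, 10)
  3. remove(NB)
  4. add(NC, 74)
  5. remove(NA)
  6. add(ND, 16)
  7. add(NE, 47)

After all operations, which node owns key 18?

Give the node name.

Answer: NE

Derivation:
Op 1: add NA@59 -> ring=[59:NA]
Op 2: add NB@10 -> ring=[10:NB,59:NA]
Op 3: remove NB -> ring=[59:NA]
Op 4: add NC@74 -> ring=[59:NA,74:NC]
Op 5: remove NA -> ring=[74:NC]
Op 6: add ND@16 -> ring=[16:ND,74:NC]
Op 7: add NE@47 -> ring=[16:ND,47:NE,74:NC]
Final route key 18: smallest pos >= 18 is 47 -> NE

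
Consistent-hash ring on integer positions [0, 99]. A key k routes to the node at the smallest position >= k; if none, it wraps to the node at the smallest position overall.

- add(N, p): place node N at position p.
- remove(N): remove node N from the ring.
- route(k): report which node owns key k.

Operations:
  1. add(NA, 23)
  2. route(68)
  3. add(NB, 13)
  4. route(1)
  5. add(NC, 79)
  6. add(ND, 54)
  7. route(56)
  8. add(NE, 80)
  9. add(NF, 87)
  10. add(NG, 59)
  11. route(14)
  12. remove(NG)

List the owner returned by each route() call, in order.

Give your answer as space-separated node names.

Answer: NA NB NC NA

Derivation:
Op 1: add NA@23 -> ring=[23:NA]
Op 2: route key 68: none >= 68, wrap to smallest pos 23 -> NA
Op 3: add NB@13 -> ring=[13:NB,23:NA]
Op 4: route key 1: smallest pos >= 1 is 13 -> NB
Op 5: add NC@79 -> ring=[13:NB,23:NA,79:NC]
Op 6: add ND@54 -> ring=[13:NB,23:NA,54:ND,79:NC]
Op 7: route key 56: smallest pos >= 56 is 79 -> NC
Op 8: add NE@80 -> ring=[13:NB,23:NA,54:ND,79:NC,80:NE]
Op 9: add NF@87 -> ring=[13:NB,23:NA,54:ND,79:NC,80:NE,87:NF]
Op 10: add NG@59 -> ring=[13:NB,23:NA,54:ND,59:NG,79:NC,80:NE,87:NF]
Op 11: route key 14: smallest pos >= 14 is 23 -> NA
Op 12: remove NG -> ring=[13:NB,23:NA,54:ND,79:NC,80:NE,87:NF]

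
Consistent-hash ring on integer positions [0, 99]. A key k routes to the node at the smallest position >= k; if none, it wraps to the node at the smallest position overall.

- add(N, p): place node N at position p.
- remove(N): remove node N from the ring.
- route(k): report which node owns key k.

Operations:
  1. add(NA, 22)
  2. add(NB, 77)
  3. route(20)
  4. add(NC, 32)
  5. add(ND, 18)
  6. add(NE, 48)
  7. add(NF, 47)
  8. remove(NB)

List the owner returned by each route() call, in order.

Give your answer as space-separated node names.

Answer: NA

Derivation:
Op 1: add NA@22 -> ring=[22:NA]
Op 2: add NB@77 -> ring=[22:NA,77:NB]
Op 3: route key 20: smallest pos >= 20 is 22 -> NA
Op 4: add NC@32 -> ring=[22:NA,32:NC,77:NB]
Op 5: add ND@18 -> ring=[18:ND,22:NA,32:NC,77:NB]
Op 6: add NE@48 -> ring=[18:ND,22:NA,32:NC,48:NE,77:NB]
Op 7: add NF@47 -> ring=[18:ND,22:NA,32:NC,47:NF,48:NE,77:NB]
Op 8: remove NB -> ring=[18:ND,22:NA,32:NC,47:NF,48:NE]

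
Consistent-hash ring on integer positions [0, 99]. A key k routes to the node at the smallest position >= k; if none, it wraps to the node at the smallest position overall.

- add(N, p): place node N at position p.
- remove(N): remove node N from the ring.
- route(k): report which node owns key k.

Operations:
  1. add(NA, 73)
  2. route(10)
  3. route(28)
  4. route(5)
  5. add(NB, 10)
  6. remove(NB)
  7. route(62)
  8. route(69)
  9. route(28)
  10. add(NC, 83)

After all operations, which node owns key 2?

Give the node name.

Answer: NA

Derivation:
Op 1: add NA@73 -> ring=[73:NA]
Op 2: route key 10: smallest pos >= 10 is 73 -> NA
Op 3: route key 28: smallest pos >= 28 is 73 -> NA
Op 4: route key 5: smallest pos >= 5 is 73 -> NA
Op 5: add NB@10 -> ring=[10:NB,73:NA]
Op 6: remove NB -> ring=[73:NA]
Op 7: route key 62: smallest pos >= 62 is 73 -> NA
Op 8: route key 69: smallest pos >= 69 is 73 -> NA
Op 9: route key 28: smallest pos >= 28 is 73 -> NA
Op 10: add NC@83 -> ring=[73:NA,83:NC]
Final route key 2: smallest pos >= 2 is 73 -> NA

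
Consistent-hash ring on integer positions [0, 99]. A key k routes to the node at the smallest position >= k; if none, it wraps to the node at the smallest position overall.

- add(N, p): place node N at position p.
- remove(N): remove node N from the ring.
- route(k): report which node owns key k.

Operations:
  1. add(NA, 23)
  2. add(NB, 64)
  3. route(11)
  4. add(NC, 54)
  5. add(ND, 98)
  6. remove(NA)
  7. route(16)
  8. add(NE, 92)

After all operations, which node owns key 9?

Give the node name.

Answer: NC

Derivation:
Op 1: add NA@23 -> ring=[23:NA]
Op 2: add NB@64 -> ring=[23:NA,64:NB]
Op 3: route key 11: smallest pos >= 11 is 23 -> NA
Op 4: add NC@54 -> ring=[23:NA,54:NC,64:NB]
Op 5: add ND@98 -> ring=[23:NA,54:NC,64:NB,98:ND]
Op 6: remove NA -> ring=[54:NC,64:NB,98:ND]
Op 7: route key 16: smallest pos >= 16 is 54 -> NC
Op 8: add NE@92 -> ring=[54:NC,64:NB,92:NE,98:ND]
Final route key 9: smallest pos >= 9 is 54 -> NC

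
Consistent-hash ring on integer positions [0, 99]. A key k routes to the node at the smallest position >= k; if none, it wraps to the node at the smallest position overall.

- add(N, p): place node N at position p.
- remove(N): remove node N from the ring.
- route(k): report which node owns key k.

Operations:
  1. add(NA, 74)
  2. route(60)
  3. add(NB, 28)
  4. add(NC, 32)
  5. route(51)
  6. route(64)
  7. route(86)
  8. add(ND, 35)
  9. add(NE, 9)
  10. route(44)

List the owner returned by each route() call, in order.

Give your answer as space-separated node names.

Op 1: add NA@74 -> ring=[74:NA]
Op 2: route key 60: smallest pos >= 60 is 74 -> NA
Op 3: add NB@28 -> ring=[28:NB,74:NA]
Op 4: add NC@32 -> ring=[28:NB,32:NC,74:NA]
Op 5: route key 51: smallest pos >= 51 is 74 -> NA
Op 6: route key 64: smallest pos >= 64 is 74 -> NA
Op 7: route key 86: none >= 86, wrap to smallest pos 28 -> NB
Op 8: add ND@35 -> ring=[28:NB,32:NC,35:ND,74:NA]
Op 9: add NE@9 -> ring=[9:NE,28:NB,32:NC,35:ND,74:NA]
Op 10: route key 44: smallest pos >= 44 is 74 -> NA

Answer: NA NA NA NB NA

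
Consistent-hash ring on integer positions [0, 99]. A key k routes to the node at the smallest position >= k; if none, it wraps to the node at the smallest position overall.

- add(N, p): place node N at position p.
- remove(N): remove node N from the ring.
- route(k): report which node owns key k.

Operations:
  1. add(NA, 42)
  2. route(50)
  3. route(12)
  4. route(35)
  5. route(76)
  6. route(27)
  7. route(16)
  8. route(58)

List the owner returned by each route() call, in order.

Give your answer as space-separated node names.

Op 1: add NA@42 -> ring=[42:NA]
Op 2: route key 50: none >= 50, wrap to smallest pos 42 -> NA
Op 3: route key 12: smallest pos >= 12 is 42 -> NA
Op 4: route key 35: smallest pos >= 35 is 42 -> NA
Op 5: route key 76: none >= 76, wrap to smallest pos 42 -> NA
Op 6: route key 27: smallest pos >= 27 is 42 -> NA
Op 7: route key 16: smallest pos >= 16 is 42 -> NA
Op 8: route key 58: none >= 58, wrap to smallest pos 42 -> NA

Answer: NA NA NA NA NA NA NA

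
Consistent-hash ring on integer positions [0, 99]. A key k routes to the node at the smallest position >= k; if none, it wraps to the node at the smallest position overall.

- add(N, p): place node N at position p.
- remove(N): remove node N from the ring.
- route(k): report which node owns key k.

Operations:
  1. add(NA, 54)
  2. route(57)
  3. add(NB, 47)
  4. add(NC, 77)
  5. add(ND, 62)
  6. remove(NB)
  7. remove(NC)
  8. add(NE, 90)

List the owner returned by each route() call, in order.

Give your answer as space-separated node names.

Answer: NA

Derivation:
Op 1: add NA@54 -> ring=[54:NA]
Op 2: route key 57: none >= 57, wrap to smallest pos 54 -> NA
Op 3: add NB@47 -> ring=[47:NB,54:NA]
Op 4: add NC@77 -> ring=[47:NB,54:NA,77:NC]
Op 5: add ND@62 -> ring=[47:NB,54:NA,62:ND,77:NC]
Op 6: remove NB -> ring=[54:NA,62:ND,77:NC]
Op 7: remove NC -> ring=[54:NA,62:ND]
Op 8: add NE@90 -> ring=[54:NA,62:ND,90:NE]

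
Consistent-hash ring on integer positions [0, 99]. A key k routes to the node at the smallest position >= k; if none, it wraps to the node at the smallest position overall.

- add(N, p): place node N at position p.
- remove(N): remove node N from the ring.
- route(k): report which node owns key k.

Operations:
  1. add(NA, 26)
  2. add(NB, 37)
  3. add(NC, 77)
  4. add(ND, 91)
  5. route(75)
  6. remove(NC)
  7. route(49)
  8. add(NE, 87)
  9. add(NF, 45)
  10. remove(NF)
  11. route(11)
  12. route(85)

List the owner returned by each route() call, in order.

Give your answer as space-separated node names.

Answer: NC ND NA NE

Derivation:
Op 1: add NA@26 -> ring=[26:NA]
Op 2: add NB@37 -> ring=[26:NA,37:NB]
Op 3: add NC@77 -> ring=[26:NA,37:NB,77:NC]
Op 4: add ND@91 -> ring=[26:NA,37:NB,77:NC,91:ND]
Op 5: route key 75: smallest pos >= 75 is 77 -> NC
Op 6: remove NC -> ring=[26:NA,37:NB,91:ND]
Op 7: route key 49: smallest pos >= 49 is 91 -> ND
Op 8: add NE@87 -> ring=[26:NA,37:NB,87:NE,91:ND]
Op 9: add NF@45 -> ring=[26:NA,37:NB,45:NF,87:NE,91:ND]
Op 10: remove NF -> ring=[26:NA,37:NB,87:NE,91:ND]
Op 11: route key 11: smallest pos >= 11 is 26 -> NA
Op 12: route key 85: smallest pos >= 85 is 87 -> NE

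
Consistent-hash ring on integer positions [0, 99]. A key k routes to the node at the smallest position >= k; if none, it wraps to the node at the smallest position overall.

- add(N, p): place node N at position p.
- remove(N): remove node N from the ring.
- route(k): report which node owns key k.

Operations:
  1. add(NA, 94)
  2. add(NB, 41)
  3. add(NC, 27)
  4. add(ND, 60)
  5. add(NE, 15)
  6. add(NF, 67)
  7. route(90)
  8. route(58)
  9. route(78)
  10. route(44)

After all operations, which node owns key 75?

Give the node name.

Op 1: add NA@94 -> ring=[94:NA]
Op 2: add NB@41 -> ring=[41:NB,94:NA]
Op 3: add NC@27 -> ring=[27:NC,41:NB,94:NA]
Op 4: add ND@60 -> ring=[27:NC,41:NB,60:ND,94:NA]
Op 5: add NE@15 -> ring=[15:NE,27:NC,41:NB,60:ND,94:NA]
Op 6: add NF@67 -> ring=[15:NE,27:NC,41:NB,60:ND,67:NF,94:NA]
Op 7: route key 90: smallest pos >= 90 is 94 -> NA
Op 8: route key 58: smallest pos >= 58 is 60 -> ND
Op 9: route key 78: smallest pos >= 78 is 94 -> NA
Op 10: route key 44: smallest pos >= 44 is 60 -> ND
Final route key 75: smallest pos >= 75 is 94 -> NA

Answer: NA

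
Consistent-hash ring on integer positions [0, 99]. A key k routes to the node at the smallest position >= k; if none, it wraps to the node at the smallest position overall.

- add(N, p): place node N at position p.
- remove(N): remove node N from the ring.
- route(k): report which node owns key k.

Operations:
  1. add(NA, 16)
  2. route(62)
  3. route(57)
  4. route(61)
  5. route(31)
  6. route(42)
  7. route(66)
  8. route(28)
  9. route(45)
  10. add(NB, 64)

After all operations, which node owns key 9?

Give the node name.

Op 1: add NA@16 -> ring=[16:NA]
Op 2: route key 62: none >= 62, wrap to smallest pos 16 -> NA
Op 3: route key 57: none >= 57, wrap to smallest pos 16 -> NA
Op 4: route key 61: none >= 61, wrap to smallest pos 16 -> NA
Op 5: route key 31: none >= 31, wrap to smallest pos 16 -> NA
Op 6: route key 42: none >= 42, wrap to smallest pos 16 -> NA
Op 7: route key 66: none >= 66, wrap to smallest pos 16 -> NA
Op 8: route key 28: none >= 28, wrap to smallest pos 16 -> NA
Op 9: route key 45: none >= 45, wrap to smallest pos 16 -> NA
Op 10: add NB@64 -> ring=[16:NA,64:NB]
Final route key 9: smallest pos >= 9 is 16 -> NA

Answer: NA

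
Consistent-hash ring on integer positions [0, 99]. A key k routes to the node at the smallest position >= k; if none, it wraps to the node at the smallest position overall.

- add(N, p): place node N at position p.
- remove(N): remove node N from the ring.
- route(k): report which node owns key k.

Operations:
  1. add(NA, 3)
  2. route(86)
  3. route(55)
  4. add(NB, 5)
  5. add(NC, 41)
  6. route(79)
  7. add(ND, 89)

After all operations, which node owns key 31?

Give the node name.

Answer: NC

Derivation:
Op 1: add NA@3 -> ring=[3:NA]
Op 2: route key 86: none >= 86, wrap to smallest pos 3 -> NA
Op 3: route key 55: none >= 55, wrap to smallest pos 3 -> NA
Op 4: add NB@5 -> ring=[3:NA,5:NB]
Op 5: add NC@41 -> ring=[3:NA,5:NB,41:NC]
Op 6: route key 79: none >= 79, wrap to smallest pos 3 -> NA
Op 7: add ND@89 -> ring=[3:NA,5:NB,41:NC,89:ND]
Final route key 31: smallest pos >= 31 is 41 -> NC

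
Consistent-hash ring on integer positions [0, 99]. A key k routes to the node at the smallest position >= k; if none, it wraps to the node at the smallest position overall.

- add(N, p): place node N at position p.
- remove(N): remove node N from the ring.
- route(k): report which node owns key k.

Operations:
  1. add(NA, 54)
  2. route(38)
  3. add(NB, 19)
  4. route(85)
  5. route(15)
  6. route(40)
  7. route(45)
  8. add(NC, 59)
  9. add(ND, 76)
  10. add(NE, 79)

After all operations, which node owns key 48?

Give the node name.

Op 1: add NA@54 -> ring=[54:NA]
Op 2: route key 38: smallest pos >= 38 is 54 -> NA
Op 3: add NB@19 -> ring=[19:NB,54:NA]
Op 4: route key 85: none >= 85, wrap to smallest pos 19 -> NB
Op 5: route key 15: smallest pos >= 15 is 19 -> NB
Op 6: route key 40: smallest pos >= 40 is 54 -> NA
Op 7: route key 45: smallest pos >= 45 is 54 -> NA
Op 8: add NC@59 -> ring=[19:NB,54:NA,59:NC]
Op 9: add ND@76 -> ring=[19:NB,54:NA,59:NC,76:ND]
Op 10: add NE@79 -> ring=[19:NB,54:NA,59:NC,76:ND,79:NE]
Final route key 48: smallest pos >= 48 is 54 -> NA

Answer: NA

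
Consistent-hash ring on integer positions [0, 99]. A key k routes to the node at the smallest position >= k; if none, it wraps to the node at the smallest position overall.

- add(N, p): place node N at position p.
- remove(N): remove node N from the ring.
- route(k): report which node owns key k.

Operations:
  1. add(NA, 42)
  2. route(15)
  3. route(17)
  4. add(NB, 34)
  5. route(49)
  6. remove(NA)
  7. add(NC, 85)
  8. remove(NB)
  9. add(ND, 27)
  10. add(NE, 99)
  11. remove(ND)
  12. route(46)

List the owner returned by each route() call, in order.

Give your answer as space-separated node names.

Answer: NA NA NB NC

Derivation:
Op 1: add NA@42 -> ring=[42:NA]
Op 2: route key 15: smallest pos >= 15 is 42 -> NA
Op 3: route key 17: smallest pos >= 17 is 42 -> NA
Op 4: add NB@34 -> ring=[34:NB,42:NA]
Op 5: route key 49: none >= 49, wrap to smallest pos 34 -> NB
Op 6: remove NA -> ring=[34:NB]
Op 7: add NC@85 -> ring=[34:NB,85:NC]
Op 8: remove NB -> ring=[85:NC]
Op 9: add ND@27 -> ring=[27:ND,85:NC]
Op 10: add NE@99 -> ring=[27:ND,85:NC,99:NE]
Op 11: remove ND -> ring=[85:NC,99:NE]
Op 12: route key 46: smallest pos >= 46 is 85 -> NC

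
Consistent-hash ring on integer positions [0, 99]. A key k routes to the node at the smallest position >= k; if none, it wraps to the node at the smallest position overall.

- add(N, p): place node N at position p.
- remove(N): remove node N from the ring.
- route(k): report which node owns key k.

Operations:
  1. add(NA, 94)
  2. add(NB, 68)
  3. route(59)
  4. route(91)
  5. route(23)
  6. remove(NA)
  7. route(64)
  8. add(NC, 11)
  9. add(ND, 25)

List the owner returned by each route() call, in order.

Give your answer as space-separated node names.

Op 1: add NA@94 -> ring=[94:NA]
Op 2: add NB@68 -> ring=[68:NB,94:NA]
Op 3: route key 59: smallest pos >= 59 is 68 -> NB
Op 4: route key 91: smallest pos >= 91 is 94 -> NA
Op 5: route key 23: smallest pos >= 23 is 68 -> NB
Op 6: remove NA -> ring=[68:NB]
Op 7: route key 64: smallest pos >= 64 is 68 -> NB
Op 8: add NC@11 -> ring=[11:NC,68:NB]
Op 9: add ND@25 -> ring=[11:NC,25:ND,68:NB]

Answer: NB NA NB NB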